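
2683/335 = 8 + 3/335  =  8.01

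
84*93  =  7812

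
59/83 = 59/83 =0.71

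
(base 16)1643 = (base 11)4311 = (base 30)69T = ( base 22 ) BH1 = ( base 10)5699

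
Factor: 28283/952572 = 2^(  -  2)*3^( - 1)*163^( - 1)*487^(  -  1) * 28283^1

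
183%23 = 22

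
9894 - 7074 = 2820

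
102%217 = 102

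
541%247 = 47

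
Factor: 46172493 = 3^2*17^1*307^1 * 983^1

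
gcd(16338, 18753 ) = 21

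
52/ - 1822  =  -26/911 = -  0.03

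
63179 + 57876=121055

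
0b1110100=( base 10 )116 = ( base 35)3B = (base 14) 84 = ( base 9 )138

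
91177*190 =17323630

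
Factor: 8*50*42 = 2^5*3^1*5^2*7^1  =  16800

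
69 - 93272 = - 93203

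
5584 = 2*2792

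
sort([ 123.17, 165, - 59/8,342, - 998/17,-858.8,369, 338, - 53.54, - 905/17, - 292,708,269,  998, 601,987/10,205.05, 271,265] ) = [ - 858.8, - 292, - 998/17,- 53.54,  -  905/17, -59/8, 987/10, 123.17,165,205.05,  265,269,271, 338,342,369,601,708,  998 ] 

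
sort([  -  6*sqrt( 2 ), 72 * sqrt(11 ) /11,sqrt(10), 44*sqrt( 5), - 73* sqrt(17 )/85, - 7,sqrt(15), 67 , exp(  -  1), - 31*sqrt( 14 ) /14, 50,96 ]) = [ - 6*sqrt (2), - 31*sqrt( 14)/14,-7,-73* sqrt( 17)/85, exp( - 1), sqrt( 10 ),sqrt(15) , 72*sqrt( 11) /11, 50, 67,96, 44 * sqrt( 5 )]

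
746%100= 46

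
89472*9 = 805248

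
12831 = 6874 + 5957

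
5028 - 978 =4050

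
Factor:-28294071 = -3^1*13^1 * 23^1*31543^1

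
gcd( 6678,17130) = 6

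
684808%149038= 88656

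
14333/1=14333 = 14333.00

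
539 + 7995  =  8534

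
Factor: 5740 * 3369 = 2^2*3^1 * 5^1*7^1*41^1*1123^1 = 19338060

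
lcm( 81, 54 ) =162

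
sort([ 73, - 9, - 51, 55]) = [-51, - 9 , 55,73] 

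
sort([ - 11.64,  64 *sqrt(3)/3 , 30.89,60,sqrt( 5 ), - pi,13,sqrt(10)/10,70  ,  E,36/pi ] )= [ - 11.64, - pi, sqrt(10 )/10,sqrt (5),  E,36/pi,13 , 30.89,64*sqrt( 3) /3, 60,70] 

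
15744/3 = 5248 = 5248.00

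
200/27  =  200/27 = 7.41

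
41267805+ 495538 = 41763343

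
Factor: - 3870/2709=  - 10/7 = - 2^1*5^1 * 7^( - 1 )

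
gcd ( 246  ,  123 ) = 123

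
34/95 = 34/95 = 0.36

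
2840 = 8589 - 5749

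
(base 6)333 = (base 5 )1004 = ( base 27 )4L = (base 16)81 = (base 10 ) 129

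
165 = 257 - 92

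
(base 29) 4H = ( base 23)5i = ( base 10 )133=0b10000101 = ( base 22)61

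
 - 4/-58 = 2/29=   0.07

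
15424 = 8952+6472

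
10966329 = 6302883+4663446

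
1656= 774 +882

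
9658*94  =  907852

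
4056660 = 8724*465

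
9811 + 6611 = 16422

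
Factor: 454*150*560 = 2^6 * 3^1*5^3 * 7^1 * 227^1 = 38136000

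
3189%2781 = 408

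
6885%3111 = 663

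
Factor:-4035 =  - 3^1*5^1*269^1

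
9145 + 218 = 9363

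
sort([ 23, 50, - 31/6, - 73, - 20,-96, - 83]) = [ - 96, - 83, - 73,  -  20, - 31/6, 23, 50]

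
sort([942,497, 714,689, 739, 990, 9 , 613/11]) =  [9,613/11,  497, 689, 714, 739,942,  990]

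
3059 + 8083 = 11142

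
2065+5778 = 7843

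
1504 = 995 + 509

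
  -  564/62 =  - 10 + 28/31 = - 9.10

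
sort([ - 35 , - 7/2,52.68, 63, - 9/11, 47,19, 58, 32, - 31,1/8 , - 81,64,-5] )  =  [ - 81, - 35, - 31, - 5 , - 7/2, - 9/11,1/8,19, 32,47, 52.68,58,63,64]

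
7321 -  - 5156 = 12477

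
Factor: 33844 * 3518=119063192 = 2^3 *1759^1*8461^1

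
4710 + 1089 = 5799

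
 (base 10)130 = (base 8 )202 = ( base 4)2002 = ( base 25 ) 55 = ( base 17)7b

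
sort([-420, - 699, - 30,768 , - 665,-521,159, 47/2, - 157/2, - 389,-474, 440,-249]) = [ - 699,-665, - 521, - 474, - 420,-389, - 249,-157/2,- 30, 47/2,159,440, 768]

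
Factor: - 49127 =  - 13^1*3779^1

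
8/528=1/66 = 0.02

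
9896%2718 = 1742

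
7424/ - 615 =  - 13 + 571/615 = -12.07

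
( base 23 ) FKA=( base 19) 1457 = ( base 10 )8405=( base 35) 6u5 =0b10000011010101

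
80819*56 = 4525864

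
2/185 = 2/185 =0.01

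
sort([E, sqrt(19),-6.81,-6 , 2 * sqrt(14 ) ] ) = [ - 6.81, - 6, E,sqrt( 19), 2*sqrt(14 ) ]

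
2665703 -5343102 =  - 2677399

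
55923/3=18641 = 18641.00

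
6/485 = 6/485  =  0.01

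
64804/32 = 16201/8 =2025.12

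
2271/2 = 2271/2 = 1135.50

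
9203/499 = 9203/499=18.44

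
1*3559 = 3559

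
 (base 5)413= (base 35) 33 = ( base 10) 108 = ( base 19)5d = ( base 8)154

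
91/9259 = 91/9259 = 0.01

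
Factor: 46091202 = 2^1*3^1*7681867^1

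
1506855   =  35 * 43053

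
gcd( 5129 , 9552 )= 1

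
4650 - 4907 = -257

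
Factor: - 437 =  - 19^1*23^1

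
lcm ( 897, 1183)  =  81627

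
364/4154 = 182/2077 =0.09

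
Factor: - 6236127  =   - 3^2*17^1*40759^1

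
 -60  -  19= - 79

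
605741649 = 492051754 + 113689895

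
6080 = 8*760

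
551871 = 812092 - 260221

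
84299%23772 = 12983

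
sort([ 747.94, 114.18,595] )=[ 114.18,595 , 747.94 ] 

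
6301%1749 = 1054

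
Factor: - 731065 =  - 5^1 * 146213^1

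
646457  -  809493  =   - 163036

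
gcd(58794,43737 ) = 717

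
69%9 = 6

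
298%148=2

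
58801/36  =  58801/36 = 1633.36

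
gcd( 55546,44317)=1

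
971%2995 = 971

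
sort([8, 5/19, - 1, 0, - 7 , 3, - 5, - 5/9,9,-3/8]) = [- 7, - 5, - 1, - 5/9,-3/8,0 , 5/19,3 , 8,9 ] 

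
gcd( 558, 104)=2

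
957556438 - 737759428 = 219797010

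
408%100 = 8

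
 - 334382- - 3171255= 2836873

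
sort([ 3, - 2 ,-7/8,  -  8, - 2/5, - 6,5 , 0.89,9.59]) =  [-8, -6 , - 2, -7/8,-2/5, 0.89, 3 , 5,  9.59] 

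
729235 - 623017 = 106218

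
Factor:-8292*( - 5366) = 2^3*3^1*691^1*2683^1 = 44494872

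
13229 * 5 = 66145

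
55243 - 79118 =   -  23875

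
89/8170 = 89/8170 = 0.01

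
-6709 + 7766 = 1057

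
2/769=2/769 = 0.00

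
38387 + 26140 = 64527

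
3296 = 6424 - 3128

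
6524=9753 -3229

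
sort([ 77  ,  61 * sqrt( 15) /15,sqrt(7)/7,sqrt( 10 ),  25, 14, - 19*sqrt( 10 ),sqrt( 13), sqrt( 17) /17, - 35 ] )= [- 19*sqrt(10), - 35, sqrt(17)/17,sqrt(7) /7,sqrt(10), sqrt(13),14,61*sqrt (15 ) /15,25 , 77]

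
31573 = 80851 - 49278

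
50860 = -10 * ( - 5086)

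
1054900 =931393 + 123507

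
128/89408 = 2/1397 = 0.00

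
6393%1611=1560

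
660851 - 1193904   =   - 533053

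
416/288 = 13/9 =1.44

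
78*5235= 408330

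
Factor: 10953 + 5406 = 16359 = 3^1*7^1 * 19^1 *41^1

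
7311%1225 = 1186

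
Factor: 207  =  3^2* 23^1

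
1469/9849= 1469/9849=0.15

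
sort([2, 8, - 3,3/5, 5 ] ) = [ - 3, 3/5,2, 5,8 ]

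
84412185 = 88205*957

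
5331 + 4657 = 9988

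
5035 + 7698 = 12733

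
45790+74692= 120482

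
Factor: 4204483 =191^1*22013^1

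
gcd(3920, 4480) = 560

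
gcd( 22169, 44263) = 1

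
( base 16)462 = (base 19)321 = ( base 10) 1122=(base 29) 19K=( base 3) 1112120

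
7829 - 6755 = 1074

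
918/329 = 918/329= 2.79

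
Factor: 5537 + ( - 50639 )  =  -2^1*3^1*7517^1 = -45102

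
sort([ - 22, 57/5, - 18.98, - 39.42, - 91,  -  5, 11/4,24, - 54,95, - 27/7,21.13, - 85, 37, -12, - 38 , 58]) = [ - 91,  -  85,-54, - 39.42 , - 38, - 22, - 18.98, - 12, - 5, - 27/7, 11/4, 57/5,21.13, 24,37 , 58, 95]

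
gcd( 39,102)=3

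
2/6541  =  2/6541  =  0.00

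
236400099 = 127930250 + 108469849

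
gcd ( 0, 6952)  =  6952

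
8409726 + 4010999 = 12420725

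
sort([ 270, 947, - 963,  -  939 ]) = [ - 963, -939,270, 947 ] 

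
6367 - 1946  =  4421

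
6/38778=1/6463 = 0.00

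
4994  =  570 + 4424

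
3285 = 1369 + 1916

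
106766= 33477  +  73289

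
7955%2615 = 110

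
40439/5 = 8087 + 4/5  =  8087.80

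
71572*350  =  25050200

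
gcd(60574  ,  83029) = 1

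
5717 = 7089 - 1372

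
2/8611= 2/8611 = 0.00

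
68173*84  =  5726532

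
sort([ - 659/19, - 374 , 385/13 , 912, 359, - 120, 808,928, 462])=[ - 374,-120, - 659/19, 385/13,359,462, 808,  912,928]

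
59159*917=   54248803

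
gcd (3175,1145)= 5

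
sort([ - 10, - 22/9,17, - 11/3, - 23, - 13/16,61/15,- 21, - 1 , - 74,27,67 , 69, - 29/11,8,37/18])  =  [ - 74, - 23, - 21, - 10,-11/3, - 29/11, - 22/9, - 1, - 13/16,37/18,61/15, 8,17,27,67,69]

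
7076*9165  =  64851540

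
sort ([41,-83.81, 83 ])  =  [ - 83.81,41,83]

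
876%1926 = 876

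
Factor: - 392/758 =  - 2^2*7^2*379^ ( - 1 ) = - 196/379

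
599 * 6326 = 3789274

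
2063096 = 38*54292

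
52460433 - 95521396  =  -43060963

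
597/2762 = 597/2762= 0.22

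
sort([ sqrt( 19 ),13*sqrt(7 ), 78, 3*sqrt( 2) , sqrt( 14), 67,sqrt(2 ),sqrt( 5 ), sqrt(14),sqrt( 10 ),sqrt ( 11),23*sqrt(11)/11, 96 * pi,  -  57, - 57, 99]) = [ -57, - 57 , sqrt(2), sqrt( 5 ),sqrt(10 ),sqrt(11),sqrt(14 ),  sqrt(14 ),3 * sqrt (2 ), sqrt ( 19),23*sqrt( 11 ) /11, 13*sqrt( 7), 67, 78,99,96*pi]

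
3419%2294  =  1125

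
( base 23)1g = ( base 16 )27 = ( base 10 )39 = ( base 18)23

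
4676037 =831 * 5627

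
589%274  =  41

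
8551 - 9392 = -841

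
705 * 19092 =13459860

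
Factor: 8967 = 3^1*7^2 * 61^1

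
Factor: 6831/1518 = 2^(-1)*3^2 = 9/2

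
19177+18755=37932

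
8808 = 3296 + 5512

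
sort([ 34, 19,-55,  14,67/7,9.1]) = [ - 55, 9.1 , 67/7,  14, 19 , 34]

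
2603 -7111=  - 4508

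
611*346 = 211406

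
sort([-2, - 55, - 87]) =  [ - 87 , - 55, - 2]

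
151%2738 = 151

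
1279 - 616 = 663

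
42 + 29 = 71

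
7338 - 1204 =6134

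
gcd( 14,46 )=2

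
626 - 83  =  543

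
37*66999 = 2478963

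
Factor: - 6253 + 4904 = - 1349 = -  19^1*71^1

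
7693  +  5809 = 13502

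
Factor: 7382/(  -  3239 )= - 2^1 * 41^( - 1)*79^( - 1)*3691^1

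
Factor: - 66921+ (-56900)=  - 123821^1 = - 123821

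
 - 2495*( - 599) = 1494505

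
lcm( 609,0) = 0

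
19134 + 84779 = 103913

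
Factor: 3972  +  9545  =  7^1*1931^1 = 13517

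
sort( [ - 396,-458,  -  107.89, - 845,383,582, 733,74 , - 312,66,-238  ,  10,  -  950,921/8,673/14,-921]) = [-950, - 921,-845, - 458, - 396, - 312, - 238, - 107.89,10,673/14,66  ,  74, 921/8,383,582, 733]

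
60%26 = 8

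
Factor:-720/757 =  - 2^4*3^2*5^1*757^( - 1)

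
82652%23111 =13319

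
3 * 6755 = 20265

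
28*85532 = 2394896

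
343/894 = 343/894 = 0.38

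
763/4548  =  763/4548 = 0.17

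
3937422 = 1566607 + 2370815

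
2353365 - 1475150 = 878215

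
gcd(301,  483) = 7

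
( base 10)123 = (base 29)47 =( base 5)443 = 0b1111011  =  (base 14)8b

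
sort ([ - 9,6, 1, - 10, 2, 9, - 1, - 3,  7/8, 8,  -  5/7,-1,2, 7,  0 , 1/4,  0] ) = [ -10, - 9, - 3, - 1 , - 1, - 5/7, 0, 0,1/4,7/8,1, 2, 2,6, 7,8, 9 ]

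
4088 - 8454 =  - 4366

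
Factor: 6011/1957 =19^( - 1) *103^ (-1)*6011^1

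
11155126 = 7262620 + 3892506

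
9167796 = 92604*99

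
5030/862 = 5  +  360/431=5.84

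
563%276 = 11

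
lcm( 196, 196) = 196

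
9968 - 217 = 9751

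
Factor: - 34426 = -2^1 *7^1*2459^1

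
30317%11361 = 7595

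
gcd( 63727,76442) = 1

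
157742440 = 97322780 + 60419660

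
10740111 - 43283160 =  - 32543049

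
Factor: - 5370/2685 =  - 2^1 = - 2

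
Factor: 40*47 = 2^3 * 5^1*47^1 = 1880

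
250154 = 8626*29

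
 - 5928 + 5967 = 39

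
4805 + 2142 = 6947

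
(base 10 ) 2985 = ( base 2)101110101001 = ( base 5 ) 43420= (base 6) 21453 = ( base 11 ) 2274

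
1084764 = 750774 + 333990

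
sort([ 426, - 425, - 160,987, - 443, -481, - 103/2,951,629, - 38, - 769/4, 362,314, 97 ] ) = [- 481, - 443 , - 425, - 769/4, - 160, - 103/2, - 38, 97, 314,  362,426, 629,951, 987] 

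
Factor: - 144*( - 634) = 2^5*3^2*317^1=91296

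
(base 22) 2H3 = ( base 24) 281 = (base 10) 1345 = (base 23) 2cb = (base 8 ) 2501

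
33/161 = 33/161 = 0.20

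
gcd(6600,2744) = 8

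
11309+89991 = 101300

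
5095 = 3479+1616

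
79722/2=39861 = 39861.00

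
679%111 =13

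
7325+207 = 7532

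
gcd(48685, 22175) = 5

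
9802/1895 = 5 + 327/1895 = 5.17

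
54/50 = 27/25 = 1.08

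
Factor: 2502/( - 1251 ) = - 2 = - 2^1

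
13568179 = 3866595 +9701584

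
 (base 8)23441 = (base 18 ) 1CG9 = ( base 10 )10017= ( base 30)B3R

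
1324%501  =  322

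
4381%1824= 733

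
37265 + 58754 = 96019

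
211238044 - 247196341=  - 35958297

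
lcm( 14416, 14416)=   14416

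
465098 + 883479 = 1348577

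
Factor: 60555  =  3^1 * 5^1 * 11^1*367^1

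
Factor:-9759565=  - 5^1* 239^1 * 8167^1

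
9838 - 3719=6119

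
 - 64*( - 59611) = 3815104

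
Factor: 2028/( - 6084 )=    - 3^( - 1)= - 1/3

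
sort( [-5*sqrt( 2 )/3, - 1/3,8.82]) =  [ - 5*sqrt( 2)/3, - 1/3, 8.82] 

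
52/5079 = 52/5079=0.01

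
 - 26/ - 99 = 26/99 = 0.26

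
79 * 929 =73391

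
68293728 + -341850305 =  - 273556577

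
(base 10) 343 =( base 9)421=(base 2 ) 101010111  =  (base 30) bd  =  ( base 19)i1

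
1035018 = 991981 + 43037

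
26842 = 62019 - 35177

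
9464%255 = 29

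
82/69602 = 41/34801 = 0.00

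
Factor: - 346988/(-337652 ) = 223/217  =  7^( - 1)*31^( - 1)*223^1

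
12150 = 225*54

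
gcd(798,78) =6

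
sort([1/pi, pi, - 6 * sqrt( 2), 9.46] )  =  [ -6*sqrt( 2),1/pi, pi, 9.46 ]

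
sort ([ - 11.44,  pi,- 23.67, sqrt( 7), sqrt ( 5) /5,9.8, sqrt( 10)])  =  [ - 23.67, - 11.44,  sqrt( 5)/5,sqrt( 7), pi, sqrt(10 ), 9.8]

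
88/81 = 1 + 7/81 =1.09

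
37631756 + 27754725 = 65386481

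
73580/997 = 73 + 799/997 =73.80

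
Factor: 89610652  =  2^2*22402663^1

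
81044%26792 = 668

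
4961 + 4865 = 9826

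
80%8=0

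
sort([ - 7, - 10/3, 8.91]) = [ - 7 , - 10/3,8.91]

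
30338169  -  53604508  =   - 23266339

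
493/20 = 493/20 = 24.65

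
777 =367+410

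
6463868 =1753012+4710856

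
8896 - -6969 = 15865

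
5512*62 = 341744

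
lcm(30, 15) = 30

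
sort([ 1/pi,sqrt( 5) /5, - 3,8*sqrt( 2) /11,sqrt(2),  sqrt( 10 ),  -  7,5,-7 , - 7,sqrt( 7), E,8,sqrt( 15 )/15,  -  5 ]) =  [-7, - 7,-7, - 5, - 3, sqrt( 15 )/15 , 1/pi,sqrt( 5 ) /5,8*sqrt( 2 ) /11,sqrt( 2 ), sqrt( 7) , E,sqrt(10 ),5,8 ]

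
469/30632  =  67/4376 = 0.02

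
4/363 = 4/363 = 0.01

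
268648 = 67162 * 4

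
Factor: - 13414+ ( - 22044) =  - 35458   =  - 2^1*17729^1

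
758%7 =2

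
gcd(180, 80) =20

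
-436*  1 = -436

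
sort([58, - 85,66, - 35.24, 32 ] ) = [ - 85,- 35.24, 32,58,66]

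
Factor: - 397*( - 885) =351345 = 3^1 * 5^1* 59^1*397^1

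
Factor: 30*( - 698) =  - 20940 = -  2^2*3^1 * 5^1 * 349^1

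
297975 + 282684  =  580659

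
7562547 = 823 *9189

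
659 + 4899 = 5558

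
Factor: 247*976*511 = 123187792 = 2^4*7^1*13^1*19^1*61^1 * 73^1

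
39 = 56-17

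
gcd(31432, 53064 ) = 8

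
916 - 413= 503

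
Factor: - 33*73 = - 3^1*11^1 * 73^1 = - 2409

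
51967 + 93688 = 145655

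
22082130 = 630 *35051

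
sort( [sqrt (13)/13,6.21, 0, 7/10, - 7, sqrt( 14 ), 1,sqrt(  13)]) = [ - 7, 0, sqrt( 13) /13, 7/10, 1 , sqrt(13),sqrt( 14 ) , 6.21] 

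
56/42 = 1+1/3 = 1.33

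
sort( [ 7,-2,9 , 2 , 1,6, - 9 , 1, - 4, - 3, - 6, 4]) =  [ -9 , -6, -4, - 3, - 2, 1,1, 2, 4,6 , 7,9 ]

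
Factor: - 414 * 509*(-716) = 150879816 = 2^3 * 3^2*23^1* 179^1 * 509^1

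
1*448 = 448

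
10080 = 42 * 240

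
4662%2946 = 1716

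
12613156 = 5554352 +7058804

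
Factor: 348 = 2^2*3^1 *29^1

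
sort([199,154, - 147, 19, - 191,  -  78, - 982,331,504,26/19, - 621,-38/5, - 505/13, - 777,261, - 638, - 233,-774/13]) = [ - 982, - 777, - 638, - 621, - 233, - 191, - 147, - 78, - 774/13, - 505/13, - 38/5, 26/19,19,154,199,261, 331, 504]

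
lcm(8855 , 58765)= 646415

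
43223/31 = 43223/31 = 1394.29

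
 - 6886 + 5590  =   - 1296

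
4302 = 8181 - 3879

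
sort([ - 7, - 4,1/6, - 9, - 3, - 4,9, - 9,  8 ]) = [ - 9, - 9, - 7, - 4,-4,-3,1/6,8,9 ]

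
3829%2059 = 1770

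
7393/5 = 1478 + 3/5 =1478.60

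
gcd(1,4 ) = 1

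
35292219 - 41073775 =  - 5781556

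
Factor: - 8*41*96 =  - 31488 = - 2^8*3^1 * 41^1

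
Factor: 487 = 487^1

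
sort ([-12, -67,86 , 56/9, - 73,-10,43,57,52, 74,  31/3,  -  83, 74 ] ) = [ -83,-73,-67, - 12,-10,56/9 , 31/3 , 43,52, 57, 74, 74,86]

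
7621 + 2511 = 10132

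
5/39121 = 5/39121 = 0.00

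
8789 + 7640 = 16429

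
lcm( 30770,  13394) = 1138490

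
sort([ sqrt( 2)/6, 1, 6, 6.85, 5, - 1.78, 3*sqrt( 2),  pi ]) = [ - 1.78, sqrt( 2) /6,1, pi , 3 *sqrt( 2 ), 5,6, 6.85] 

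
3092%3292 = 3092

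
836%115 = 31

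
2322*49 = 113778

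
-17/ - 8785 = 17/8785 =0.00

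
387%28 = 23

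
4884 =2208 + 2676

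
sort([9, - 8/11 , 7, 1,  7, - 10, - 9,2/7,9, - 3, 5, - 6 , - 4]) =[- 10, - 9, - 6 , - 4, - 3, - 8/11,2/7 , 1, 5 , 7, 7, 9,  9] 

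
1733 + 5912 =7645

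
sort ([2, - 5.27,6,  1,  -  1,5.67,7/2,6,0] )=[ - 5.27, - 1, 0, 1,  2,7/2, 5.67, 6, 6] 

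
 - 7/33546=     -  1 + 33539/33546 = - 0.00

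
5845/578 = 10 + 65/578 = 10.11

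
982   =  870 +112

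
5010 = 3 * 1670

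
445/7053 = 445/7053=0.06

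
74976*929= 69652704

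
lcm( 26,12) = 156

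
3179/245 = 3179/245 = 12.98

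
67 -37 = 30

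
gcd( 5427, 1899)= 9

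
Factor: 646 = 2^1* 17^1*19^1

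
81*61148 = 4952988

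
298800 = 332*900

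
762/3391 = 762/3391 = 0.22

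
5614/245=22 + 32/35 = 22.91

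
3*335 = 1005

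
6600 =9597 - 2997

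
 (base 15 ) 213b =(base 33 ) 6f2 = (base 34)62R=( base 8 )15567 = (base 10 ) 7031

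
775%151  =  20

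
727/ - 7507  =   - 1 + 6780/7507 =- 0.10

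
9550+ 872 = 10422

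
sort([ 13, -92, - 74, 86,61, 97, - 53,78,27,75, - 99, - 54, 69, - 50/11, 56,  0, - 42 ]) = [ -99 , - 92 ,-74, - 54, - 53, - 42,  -  50/11, 0,  13, 27,  56,61, 69,  75,78, 86,97]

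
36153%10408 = 4929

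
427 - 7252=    - 6825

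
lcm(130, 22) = 1430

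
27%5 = 2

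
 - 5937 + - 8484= - 14421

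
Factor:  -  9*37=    - 3^2 *37^1  =  - 333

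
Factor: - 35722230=  -  2^1*3^1*5^1*31^1 * 71^1*541^1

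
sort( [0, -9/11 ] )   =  [-9/11,0] 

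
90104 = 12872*7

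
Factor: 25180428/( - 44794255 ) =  - 2^2*3^1*5^( - 1)*7^1*11^( - 1 )*13^1*71^( - 1)*11471^( - 1)*23059^1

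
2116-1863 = 253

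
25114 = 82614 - 57500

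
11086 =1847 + 9239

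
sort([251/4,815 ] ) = [251/4,  815]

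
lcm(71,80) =5680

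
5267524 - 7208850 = -1941326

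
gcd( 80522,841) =1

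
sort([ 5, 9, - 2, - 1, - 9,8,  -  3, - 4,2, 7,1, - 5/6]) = [ - 9, - 4,- 3, - 2, - 1,  -  5/6,  1,2, 5, 7  ,  8,9 ]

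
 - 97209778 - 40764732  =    -  137974510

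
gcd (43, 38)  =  1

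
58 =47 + 11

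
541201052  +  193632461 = 734833513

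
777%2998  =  777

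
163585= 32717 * 5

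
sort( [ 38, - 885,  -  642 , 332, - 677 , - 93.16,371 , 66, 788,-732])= [-885, - 732, - 677, - 642 ,- 93.16,38,66, 332, 371,  788]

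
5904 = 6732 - 828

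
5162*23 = 118726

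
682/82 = 8 + 13/41 = 8.32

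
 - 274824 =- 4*68706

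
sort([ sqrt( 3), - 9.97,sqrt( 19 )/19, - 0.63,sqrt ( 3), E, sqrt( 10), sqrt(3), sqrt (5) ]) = [-9.97, - 0.63,sqrt( 19)/19,sqrt( 3), sqrt( 3 ),sqrt( 3 ), sqrt( 5),E,sqrt ( 10)] 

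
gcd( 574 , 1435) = 287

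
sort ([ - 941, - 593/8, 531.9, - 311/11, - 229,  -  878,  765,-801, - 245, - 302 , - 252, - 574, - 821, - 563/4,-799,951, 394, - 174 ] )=[ - 941 , - 878,-821, - 801,-799,  -  574, - 302,- 252, - 245, - 229,  -  174, - 563/4, - 593/8, - 311/11,394,531.9, 765,  951]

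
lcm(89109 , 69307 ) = 623763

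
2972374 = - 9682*( - 307)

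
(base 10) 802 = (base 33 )oa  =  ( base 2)1100100010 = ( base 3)1002201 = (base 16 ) 322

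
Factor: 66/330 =5^( - 1 ) = 1/5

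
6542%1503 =530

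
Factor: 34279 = 7^1*59^1 * 83^1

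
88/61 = 1 + 27/61 = 1.44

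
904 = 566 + 338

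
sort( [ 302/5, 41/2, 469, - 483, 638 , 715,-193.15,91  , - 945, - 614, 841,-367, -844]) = [ - 945, - 844,-614,  -  483, - 367, - 193.15 , 41/2,  302/5, 91,469, 638,715 , 841] 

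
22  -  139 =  - 117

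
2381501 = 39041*61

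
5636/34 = 2818/17 = 165.76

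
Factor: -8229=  - 3^1*13^1*211^1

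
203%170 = 33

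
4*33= 132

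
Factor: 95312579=8849^1*10771^1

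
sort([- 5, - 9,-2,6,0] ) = [ - 9, - 5,- 2,0,6 ] 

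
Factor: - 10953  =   - 3^2*1217^1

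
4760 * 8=38080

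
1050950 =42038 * 25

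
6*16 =96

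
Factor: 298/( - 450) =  - 149/225=- 3^( - 2)*5^( - 2 )*149^1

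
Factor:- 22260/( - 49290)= 2^1 * 7^1 * 31^ ( - 1) = 14/31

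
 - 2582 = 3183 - 5765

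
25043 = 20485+4558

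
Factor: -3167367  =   - 3^1*7^1 * 150827^1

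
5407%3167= 2240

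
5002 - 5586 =  -  584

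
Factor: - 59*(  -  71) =59^1*71^1=4189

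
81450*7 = 570150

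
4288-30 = 4258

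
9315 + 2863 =12178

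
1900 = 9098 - 7198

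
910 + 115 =1025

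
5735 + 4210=9945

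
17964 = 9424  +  8540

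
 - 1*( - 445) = 445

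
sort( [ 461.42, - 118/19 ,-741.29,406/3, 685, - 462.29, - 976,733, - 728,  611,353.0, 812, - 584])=[ -976, - 741.29, - 728, - 584, - 462.29, - 118/19,406/3, 353.0, 461.42, 611,685,733, 812]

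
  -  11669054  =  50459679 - 62128733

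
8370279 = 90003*93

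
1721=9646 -7925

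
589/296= 589/296= 1.99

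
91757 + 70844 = 162601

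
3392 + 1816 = 5208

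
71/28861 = 71/28861  =  0.00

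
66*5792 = 382272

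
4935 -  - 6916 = 11851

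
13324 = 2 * 6662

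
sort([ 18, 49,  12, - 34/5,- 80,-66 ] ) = [ - 80, -66  ,-34/5, 12, 18,49]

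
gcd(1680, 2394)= 42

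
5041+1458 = 6499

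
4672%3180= 1492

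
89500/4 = 22375 = 22375.00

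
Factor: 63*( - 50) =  - 2^1*3^2*5^2* 7^1 = -3150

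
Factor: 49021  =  7^1*47^1*149^1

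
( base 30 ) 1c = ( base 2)101010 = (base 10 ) 42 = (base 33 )19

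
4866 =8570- 3704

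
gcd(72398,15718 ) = 2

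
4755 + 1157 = 5912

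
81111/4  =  20277 + 3/4=20277.75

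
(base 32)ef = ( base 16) 1cf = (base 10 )463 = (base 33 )E1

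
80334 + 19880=100214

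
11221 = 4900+6321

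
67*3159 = 211653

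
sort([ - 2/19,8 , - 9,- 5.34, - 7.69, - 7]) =[ - 9 , - 7.69, - 7 , - 5.34, - 2/19, 8 ]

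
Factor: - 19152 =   -  2^4*3^2*7^1 * 19^1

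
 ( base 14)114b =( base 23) 5FH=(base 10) 3007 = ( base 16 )bbf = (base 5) 44012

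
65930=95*694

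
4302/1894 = 2 + 257/947= 2.27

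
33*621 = 20493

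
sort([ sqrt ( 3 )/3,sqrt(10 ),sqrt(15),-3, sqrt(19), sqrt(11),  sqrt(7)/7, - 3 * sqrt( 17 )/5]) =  [ - 3,-3*sqrt ( 17 )/5,sqrt (7 ) /7,sqrt( 3)/3,sqrt(10), sqrt(11),sqrt( 15), sqrt(19)]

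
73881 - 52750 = 21131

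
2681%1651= 1030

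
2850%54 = 42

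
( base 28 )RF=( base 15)366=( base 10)771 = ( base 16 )303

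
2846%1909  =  937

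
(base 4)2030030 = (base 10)8972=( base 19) 15G4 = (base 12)5238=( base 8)21414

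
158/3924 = 79/1962 = 0.04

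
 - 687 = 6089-6776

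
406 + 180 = 586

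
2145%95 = 55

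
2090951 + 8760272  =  10851223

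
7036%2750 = 1536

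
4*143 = 572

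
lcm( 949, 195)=14235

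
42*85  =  3570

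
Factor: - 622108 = - 2^2*29^1*31^1*173^1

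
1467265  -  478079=989186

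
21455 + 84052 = 105507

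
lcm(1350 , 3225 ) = 58050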